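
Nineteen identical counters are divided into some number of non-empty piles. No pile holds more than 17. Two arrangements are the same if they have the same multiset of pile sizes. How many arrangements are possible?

488

Counting exhaustively, 488 partitions satisfy the conditions.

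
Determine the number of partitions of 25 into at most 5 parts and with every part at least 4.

56

A partial list (first 12 by largest part):
25
4,21
5,20
6,19
7,18
8,17
4,4,17
9,16
4,5,16
10,15
4,6,15
5,5,15
…and 44 more, for 56 total.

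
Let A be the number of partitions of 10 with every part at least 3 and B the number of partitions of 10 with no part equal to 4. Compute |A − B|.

Partitions of 10 with every part at least 3: 5.
Partitions of 10 with no part equal to 4: 31.
|5 − 31| = 26.

26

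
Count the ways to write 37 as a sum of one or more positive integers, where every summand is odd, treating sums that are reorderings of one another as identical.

760

Direct enumeration gives 760 partitions.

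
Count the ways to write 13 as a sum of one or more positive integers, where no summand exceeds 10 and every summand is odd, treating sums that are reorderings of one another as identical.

16

Enumerating:
9+3+1
9+1+1+1+1
7+5+1
7+3+3
7+3+1+1+1
7+1+1+1+1+1+1
5+5+3
5+5+1+1+1
5+3+3+1+1
5+3+1+1+1+1+1
5+1+1+1+1+1+1+1+1
3+3+3+3+1
3+3+3+1+1+1+1
3+3+1+1+1+1+1+1+1
3+1+1+1+1+1+1+1+1+1+1
1+1+1+1+1+1+1+1+1+1+1+1+1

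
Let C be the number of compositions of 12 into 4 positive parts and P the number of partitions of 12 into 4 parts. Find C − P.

150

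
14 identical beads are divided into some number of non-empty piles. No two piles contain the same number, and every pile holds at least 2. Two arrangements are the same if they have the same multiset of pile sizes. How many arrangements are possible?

They are:
14
12 + 2
11 + 3
10 + 4
9 + 5
9 + 3 + 2
8 + 6
8 + 4 + 2
7 + 5 + 2
7 + 4 + 3
6 + 5 + 3
5 + 4 + 3 + 2

12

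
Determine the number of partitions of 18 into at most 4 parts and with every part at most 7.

19

Listing the qualifying partitions of 18:
7,7,4
7,7,3,1
7,7,2,2
7,6,5
7,6,4,1
7,6,3,2
7,5,5,1
7,5,4,2
7,5,3,3
7,4,4,3
6,6,6
6,6,5,1
6,6,4,2
6,6,3,3
6,5,5,2
6,5,4,3
6,4,4,4
5,5,5,3
5,5,4,4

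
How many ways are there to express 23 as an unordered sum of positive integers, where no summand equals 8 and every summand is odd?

Systematic enumeration (by largest part, then next-largest, …) yields 104.

104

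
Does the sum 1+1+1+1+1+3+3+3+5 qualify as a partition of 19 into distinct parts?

No

The parts sum to 19, and the condition 'all summands are distinct' is violated.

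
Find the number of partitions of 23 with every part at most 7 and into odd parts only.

There are too many to list fully; the first 12 (by largest part) are:
7 + 7 + 7 + 1 + 1
7 + 7 + 5 + 3 + 1
7 + 7 + 5 + 1 + 1 + 1 + 1
7 + 7 + 3 + 3 + 3
7 + 7 + 3 + 3 + 1 + 1 + 1
7 + 7 + 3 + 1 + 1 + 1 + 1 + 1 + 1
7 + 7 + 1 + 1 + 1 + 1 + 1 + 1 + 1 + 1 + 1
7 + 5 + 5 + 5 + 1
7 + 5 + 5 + 3 + 3
7 + 5 + 5 + 3 + 1 + 1 + 1
7 + 5 + 5 + 1 + 1 + 1 + 1 + 1 + 1
7 + 5 + 3 + 3 + 3 + 1 + 1
…and 34 more, for 46 total.

46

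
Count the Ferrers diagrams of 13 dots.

101

Counting exhaustively, 101 partitions satisfy the conditions.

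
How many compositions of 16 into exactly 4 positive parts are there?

455

Equivalently, choose which 3 of the 15 gaps become plus signs: C(15,3) = 455.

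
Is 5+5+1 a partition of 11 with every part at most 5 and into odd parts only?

Yes

The parts sum to 11, and the condition 'no summand exceeds 5' holds; the condition 'every summand is odd' holds.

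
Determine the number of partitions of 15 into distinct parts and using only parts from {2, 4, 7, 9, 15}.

2

They are:
15
9 + 4 + 2
Counting gives 2.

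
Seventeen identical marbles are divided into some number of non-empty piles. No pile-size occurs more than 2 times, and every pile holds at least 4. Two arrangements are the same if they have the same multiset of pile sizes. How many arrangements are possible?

11

Listing the qualifying partitions of 17:
17
13+4
12+5
11+6
10+7
9+8
9+4+4
8+5+4
7+6+4
7+5+5
6+6+5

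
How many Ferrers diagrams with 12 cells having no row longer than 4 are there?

34

There are too many to list fully; the first 12 (by largest part) are:
4,4,4
4,4,3,1
4,4,2,2
4,4,2,1,1
4,4,1,1,1,1
4,3,3,2
4,3,3,1,1
4,3,2,2,1
4,3,2,1,1,1
4,3,1,1,1,1,1
4,2,2,2,2
4,2,2,2,1,1
…and 22 more, for 34 total.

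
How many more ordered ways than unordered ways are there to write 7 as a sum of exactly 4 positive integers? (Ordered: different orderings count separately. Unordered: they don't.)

Ordered (compositions into 4 parts): C(6,3) = 20.
Unordered (partitions into 4 parts): 3.
Difference: 20 − 3 = 17.

17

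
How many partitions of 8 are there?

22

Listing the qualifying partitions of 8:
8
1 + 7
2 + 6
1 + 1 + 6
3 + 5
1 + 2 + 5
1 + 1 + 1 + 5
4 + 4
1 + 3 + 4
2 + 2 + 4
1 + 1 + 2 + 4
1 + 1 + 1 + 1 + 4
2 + 3 + 3
1 + 1 + 3 + 3
1 + 2 + 2 + 3
1 + 1 + 1 + 2 + 3
1 + 1 + 1 + 1 + 1 + 3
2 + 2 + 2 + 2
1 + 1 + 2 + 2 + 2
1 + 1 + 1 + 1 + 2 + 2
1 + 1 + 1 + 1 + 1 + 1 + 2
1 + 1 + 1 + 1 + 1 + 1 + 1 + 1
That's 22 in total.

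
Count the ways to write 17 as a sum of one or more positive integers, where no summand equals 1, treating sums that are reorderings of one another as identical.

A partial list (first 12 by largest part):
17
15 + 2
14 + 3
13 + 4
13 + 2 + 2
12 + 5
12 + 3 + 2
11 + 6
11 + 4 + 2
11 + 3 + 3
11 + 2 + 2 + 2
10 + 7
…and 54 more, for 66 total.

66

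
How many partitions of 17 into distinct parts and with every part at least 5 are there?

5

The partitions of 17 that satisfy the conditions:
17
12 + 5
11 + 6
10 + 7
9 + 8
That's 5 in total.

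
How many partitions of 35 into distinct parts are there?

Direct enumeration gives 585 partitions.

585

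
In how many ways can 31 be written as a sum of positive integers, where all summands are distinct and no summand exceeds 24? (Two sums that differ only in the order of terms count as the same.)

326

Direct enumeration gives 326 partitions.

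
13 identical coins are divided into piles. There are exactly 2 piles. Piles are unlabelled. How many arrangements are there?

6

The partitions of 13 that satisfy the conditions:
12+1
11+2
10+3
9+4
8+5
7+6
Counting gives 6.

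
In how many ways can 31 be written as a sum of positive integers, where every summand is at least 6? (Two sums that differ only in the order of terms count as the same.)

44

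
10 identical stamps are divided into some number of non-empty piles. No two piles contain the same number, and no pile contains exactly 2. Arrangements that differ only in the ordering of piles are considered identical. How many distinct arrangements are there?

6

The partitions of 10 that satisfy the conditions:
10
9,1
7,3
6,4
6,3,1
5,4,1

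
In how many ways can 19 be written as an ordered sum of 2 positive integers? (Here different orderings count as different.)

A composition of 19 into 2 positive parts is chosen by placing 1 dividers among the 18 gaps between 19 units: C(18,1) = 18.

18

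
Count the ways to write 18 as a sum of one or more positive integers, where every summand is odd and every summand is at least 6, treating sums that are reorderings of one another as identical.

Enumerating:
7+11
9+9
Counting gives 2.

2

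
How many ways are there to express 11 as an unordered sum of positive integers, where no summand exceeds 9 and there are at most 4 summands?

Listing the qualifying partitions of 11:
9 + 2
9 + 1 + 1
8 + 3
8 + 2 + 1
8 + 1 + 1 + 1
7 + 4
7 + 3 + 1
7 + 2 + 2
7 + 2 + 1 + 1
6 + 5
6 + 4 + 1
6 + 3 + 2
6 + 3 + 1 + 1
6 + 2 + 2 + 1
5 + 5 + 1
5 + 4 + 2
5 + 4 + 1 + 1
5 + 3 + 3
5 + 3 + 2 + 1
5 + 2 + 2 + 2
4 + 4 + 3
4 + 4 + 2 + 1
4 + 3 + 3 + 1
4 + 3 + 2 + 2
3 + 3 + 3 + 2
That's 25 in total.

25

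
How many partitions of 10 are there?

A partial list (first 12 by largest part):
10
9 + 1
8 + 2
8 + 1 + 1
7 + 3
7 + 2 + 1
7 + 1 + 1 + 1
6 + 4
6 + 3 + 1
6 + 2 + 2
6 + 2 + 1 + 1
6 + 1 + 1 + 1 + 1
…and 30 more, for 42 total.

42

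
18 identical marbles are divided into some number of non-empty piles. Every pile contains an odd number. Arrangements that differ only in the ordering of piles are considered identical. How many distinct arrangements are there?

A partial list (first 12 by largest part):
17+1
15+3
15+1+1+1
13+5
13+3+1+1
13+1+1+1+1+1
11+7
11+5+1+1
11+3+3+1
11+3+1+1+1+1
11+1+1+1+1+1+1+1
9+9
…and 34 more, for 46 total.

46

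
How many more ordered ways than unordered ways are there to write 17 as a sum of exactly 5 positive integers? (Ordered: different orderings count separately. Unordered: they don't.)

Compositions: C(16,4) = 1820.
Unordered (partitions into 5 parts): 47.
Difference: 1820 − 47 = 1773.

1773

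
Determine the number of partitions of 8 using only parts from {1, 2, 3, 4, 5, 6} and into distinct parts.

They are:
2+6
3+5
1+2+5
1+3+4
Counting gives 4.

4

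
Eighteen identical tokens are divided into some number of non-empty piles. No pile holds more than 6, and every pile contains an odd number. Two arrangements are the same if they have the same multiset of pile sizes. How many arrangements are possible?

17

Listing the qualifying partitions of 18:
5, 5, 5, 3
5, 5, 5, 1, 1, 1
5, 5, 3, 3, 1, 1
5, 5, 3, 1, 1, 1, 1, 1
5, 5, 1, 1, 1, 1, 1, 1, 1, 1
5, 3, 3, 3, 3, 1
5, 3, 3, 3, 1, 1, 1, 1
5, 3, 3, 1, 1, 1, 1, 1, 1, 1
5, 3, 1, 1, 1, 1, 1, 1, 1, 1, 1, 1
5, 1, 1, 1, 1, 1, 1, 1, 1, 1, 1, 1, 1, 1
3, 3, 3, 3, 3, 3
3, 3, 3, 3, 3, 1, 1, 1
3, 3, 3, 3, 1, 1, 1, 1, 1, 1
3, 3, 3, 1, 1, 1, 1, 1, 1, 1, 1, 1
3, 3, 1, 1, 1, 1, 1, 1, 1, 1, 1, 1, 1, 1
3, 1, 1, 1, 1, 1, 1, 1, 1, 1, 1, 1, 1, 1, 1, 1
1, 1, 1, 1, 1, 1, 1, 1, 1, 1, 1, 1, 1, 1, 1, 1, 1, 1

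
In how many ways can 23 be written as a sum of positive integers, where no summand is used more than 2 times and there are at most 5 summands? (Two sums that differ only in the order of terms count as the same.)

247

Direct enumeration gives 247 partitions.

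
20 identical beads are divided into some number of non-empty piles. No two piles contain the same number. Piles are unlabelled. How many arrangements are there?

64

A partial list (first 12 by largest part):
20
1 + 19
2 + 18
3 + 17
1 + 2 + 17
4 + 16
1 + 3 + 16
5 + 15
1 + 4 + 15
2 + 3 + 15
6 + 14
1 + 5 + 14
…and 52 more, for 64 total.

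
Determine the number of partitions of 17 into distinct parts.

38

A partial list (first 12 by largest part):
17
16, 1
15, 2
14, 3
14, 2, 1
13, 4
13, 3, 1
12, 5
12, 4, 1
12, 3, 2
11, 6
11, 5, 1
…and 26 more, for 38 total.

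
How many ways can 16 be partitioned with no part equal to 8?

209

Counting exhaustively, 209 partitions satisfy the conditions.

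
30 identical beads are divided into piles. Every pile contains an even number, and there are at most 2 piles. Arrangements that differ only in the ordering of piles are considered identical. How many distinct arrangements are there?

8

They are:
30
28 + 2
26 + 4
24 + 6
22 + 8
20 + 10
18 + 12
16 + 14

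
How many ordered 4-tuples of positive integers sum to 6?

A composition of 6 into 4 positive parts is chosen by placing 3 dividers among the 5 gaps between 6 units: C(5,3) = 10.

10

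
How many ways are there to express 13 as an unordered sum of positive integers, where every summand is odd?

18

Enumerating:
13
11,1,1
9,3,1
9,1,1,1,1
7,5,1
7,3,3
7,3,1,1,1
7,1,1,1,1,1,1
5,5,3
5,5,1,1,1
5,3,3,1,1
5,3,1,1,1,1,1
5,1,1,1,1,1,1,1,1
3,3,3,3,1
3,3,3,1,1,1,1
3,3,1,1,1,1,1,1,1
3,1,1,1,1,1,1,1,1,1,1
1,1,1,1,1,1,1,1,1,1,1,1,1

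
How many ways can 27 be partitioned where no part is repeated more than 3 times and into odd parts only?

70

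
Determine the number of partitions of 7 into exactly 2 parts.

3

They are:
1,6
2,5
3,4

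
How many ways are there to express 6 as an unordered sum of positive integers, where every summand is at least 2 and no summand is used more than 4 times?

Enumerating:
6
2 + 4
3 + 3
2 + 2 + 2

4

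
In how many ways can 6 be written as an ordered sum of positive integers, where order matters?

32

There are 5 gaps and each independently is a cut or not, giving 2^5 = 32.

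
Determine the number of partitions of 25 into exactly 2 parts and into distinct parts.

12

The partitions of 25 that satisfy the conditions:
24, 1
23, 2
22, 3
21, 4
20, 5
19, 6
18, 7
17, 8
16, 9
15, 10
14, 11
13, 12
Counting gives 12.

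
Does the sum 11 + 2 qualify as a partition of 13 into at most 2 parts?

Yes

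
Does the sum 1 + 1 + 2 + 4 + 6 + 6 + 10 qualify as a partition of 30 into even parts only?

The parts sum to 30, and the condition 'every summand is even' is violated.

No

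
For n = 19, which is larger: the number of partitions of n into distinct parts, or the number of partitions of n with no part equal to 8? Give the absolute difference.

Partitions of 19 into distinct parts: 54.
Partitions of 19 with no part equal to 8: 434.
|54 − 434| = 380.

380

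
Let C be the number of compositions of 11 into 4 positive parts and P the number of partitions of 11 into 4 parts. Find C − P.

Compositions: C(10,3) = 120.
Partitions of 11 into exactly 4 parts: 11.
Difference: 120 − 11 = 109.

109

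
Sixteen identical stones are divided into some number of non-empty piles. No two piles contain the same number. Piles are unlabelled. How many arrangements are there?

32

There are too many to list fully; the first 12 (by largest part) are:
16
15+1
14+2
13+3
13+2+1
12+4
12+3+1
11+5
11+4+1
11+3+2
10+6
10+5+1
…and 20 more, for 32 total.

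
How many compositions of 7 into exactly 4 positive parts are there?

20

A composition of 7 into 4 positive parts is chosen by placing 3 dividers among the 6 gaps between 7 units: C(6,3) = 20.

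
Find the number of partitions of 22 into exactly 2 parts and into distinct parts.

10

Enumerating:
1+21
2+20
3+19
4+18
5+17
6+16
7+15
8+14
9+13
10+12
That's 10 in total.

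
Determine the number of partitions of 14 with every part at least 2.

A partial list (first 12 by largest part):
14
12, 2
11, 3
10, 4
10, 2, 2
9, 5
9, 3, 2
8, 6
8, 4, 2
8, 3, 3
8, 2, 2, 2
7, 7
…and 22 more, for 34 total.

34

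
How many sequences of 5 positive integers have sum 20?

A composition of 20 into 5 positive parts is chosen by placing 4 dividers among the 19 gaps between 20 units: C(19,4) = 3876.

3876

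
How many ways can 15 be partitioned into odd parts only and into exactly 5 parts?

Listing the qualifying partitions of 15:
1 + 1 + 1 + 1 + 11
1 + 1 + 1 + 3 + 9
1 + 1 + 1 + 5 + 7
1 + 1 + 3 + 3 + 7
1 + 1 + 3 + 5 + 5
1 + 3 + 3 + 3 + 5
3 + 3 + 3 + 3 + 3

7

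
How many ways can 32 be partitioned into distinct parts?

390

Counting exhaustively, 390 partitions satisfy the conditions.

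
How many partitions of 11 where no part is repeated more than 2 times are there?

27

There are too many to list fully; the first 12 (by largest part) are:
11
10+1
9+2
9+1+1
8+3
8+2+1
7+4
7+3+1
7+2+2
7+2+1+1
6+5
6+4+1
…and 15 more, for 27 total.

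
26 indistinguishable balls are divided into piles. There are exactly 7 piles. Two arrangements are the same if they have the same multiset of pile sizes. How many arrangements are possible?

300

Systematic enumeration (by largest part, then next-largest, …) yields 300.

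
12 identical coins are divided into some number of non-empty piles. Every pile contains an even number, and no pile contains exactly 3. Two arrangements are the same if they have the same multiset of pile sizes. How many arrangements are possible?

11

Listing the qualifying partitions of 12:
12
10,2
8,4
8,2,2
6,6
6,4,2
6,2,2,2
4,4,4
4,4,2,2
4,2,2,2,2
2,2,2,2,2,2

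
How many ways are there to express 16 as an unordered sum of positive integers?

231

Counting exhaustively, 231 partitions satisfy the conditions.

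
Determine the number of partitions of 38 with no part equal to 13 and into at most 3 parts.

Systematic enumeration (by largest part, then next-largest, …) yields 127.

127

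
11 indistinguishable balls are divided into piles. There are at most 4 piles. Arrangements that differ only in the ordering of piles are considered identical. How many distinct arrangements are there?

27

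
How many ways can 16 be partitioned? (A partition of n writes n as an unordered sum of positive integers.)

Direct enumeration gives 231 partitions.

231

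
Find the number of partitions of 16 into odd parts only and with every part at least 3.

5

They are:
13 + 3
11 + 5
9 + 7
7 + 3 + 3 + 3
5 + 5 + 3 + 3
Counting gives 5.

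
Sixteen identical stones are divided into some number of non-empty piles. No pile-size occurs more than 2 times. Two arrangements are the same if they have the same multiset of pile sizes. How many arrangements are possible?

89

Enumerating by decreasing first part gives 89 partitions in all.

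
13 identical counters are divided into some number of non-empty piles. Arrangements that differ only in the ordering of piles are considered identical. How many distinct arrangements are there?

101

Direct enumeration gives 101 partitions.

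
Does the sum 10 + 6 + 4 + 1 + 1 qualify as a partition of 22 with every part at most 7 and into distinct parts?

The parts sum to 22, and the condition 'no summand exceeds 7' is violated.

No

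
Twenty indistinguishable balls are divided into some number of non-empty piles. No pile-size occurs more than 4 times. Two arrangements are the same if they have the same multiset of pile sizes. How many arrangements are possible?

409

Direct enumeration gives 409 partitions.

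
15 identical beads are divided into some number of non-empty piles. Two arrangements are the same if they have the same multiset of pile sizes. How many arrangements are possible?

176

Enumerating by decreasing first part gives 176 partitions in all.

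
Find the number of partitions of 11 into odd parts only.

12

The partitions of 11 that satisfy the conditions:
11
9, 1, 1
7, 3, 1
7, 1, 1, 1, 1
5, 5, 1
5, 3, 3
5, 3, 1, 1, 1
5, 1, 1, 1, 1, 1, 1
3, 3, 3, 1, 1
3, 3, 1, 1, 1, 1, 1
3, 1, 1, 1, 1, 1, 1, 1, 1
1, 1, 1, 1, 1, 1, 1, 1, 1, 1, 1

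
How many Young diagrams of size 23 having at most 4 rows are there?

150

Systematic enumeration (by largest part, then next-largest, …) yields 150.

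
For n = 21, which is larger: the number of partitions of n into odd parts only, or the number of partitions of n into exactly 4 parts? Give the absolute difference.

Partitions of 21 into odd parts only: 76.
Partitions of 21 into exactly 4 parts: 72.
|76 − 72| = 4.

4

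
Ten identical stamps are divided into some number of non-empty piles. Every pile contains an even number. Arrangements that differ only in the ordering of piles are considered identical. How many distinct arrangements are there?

7

Enumerating:
10
2+8
4+6
2+2+6
2+4+4
2+2+2+4
2+2+2+2+2
That's 7 in total.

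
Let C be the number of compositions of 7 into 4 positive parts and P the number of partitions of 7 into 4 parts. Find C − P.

Compositions: C(6,3) = 20.
Partitions of 7 into exactly 4 parts: 3.
Difference: 20 − 3 = 17.

17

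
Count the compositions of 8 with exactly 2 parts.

Place 1 bars in the 7 internal gaps of a row of 8 dots: C(7,1) = 7.

7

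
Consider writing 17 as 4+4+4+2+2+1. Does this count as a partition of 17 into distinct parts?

No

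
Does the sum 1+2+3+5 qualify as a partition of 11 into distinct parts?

The parts sum to 11, and the condition 'all summands are distinct' holds.

Yes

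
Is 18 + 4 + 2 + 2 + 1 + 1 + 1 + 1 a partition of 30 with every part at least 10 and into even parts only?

The parts sum to 30, and the condition 'every summand is at least 10' is violated.

No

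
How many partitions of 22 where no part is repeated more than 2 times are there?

297

Enumerating by decreasing first part gives 297 partitions in all.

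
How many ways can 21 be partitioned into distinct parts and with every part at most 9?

23

Enumerating:
9+8+4
9+8+3+1
9+7+5
9+7+4+1
9+7+3+2
9+6+5+1
9+6+4+2
9+6+3+2+1
9+5+4+3
9+5+4+2+1
8+7+6
8+7+5+1
8+7+4+2
8+7+3+2+1
8+6+5+2
8+6+4+3
8+6+4+2+1
8+5+4+3+1
7+6+5+3
7+6+5+2+1
7+6+4+3+1
7+5+4+3+2
6+5+4+3+2+1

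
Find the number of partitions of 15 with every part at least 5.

5

They are:
15
5,10
6,9
7,8
5,5,5
Counting gives 5.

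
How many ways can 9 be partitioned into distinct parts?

8

They are:
9
8 + 1
7 + 2
6 + 3
6 + 2 + 1
5 + 4
5 + 3 + 1
4 + 3 + 2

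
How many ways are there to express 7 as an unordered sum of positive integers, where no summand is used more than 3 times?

Listing the qualifying partitions of 7:
7
6,1
5,2
5,1,1
4,3
4,2,1
4,1,1,1
3,3,1
3,2,2
3,2,1,1
2,2,2,1
2,2,1,1,1

12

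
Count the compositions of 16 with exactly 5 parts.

1365

By stars and bars with positive parts, the count is C(15,4) = 1365.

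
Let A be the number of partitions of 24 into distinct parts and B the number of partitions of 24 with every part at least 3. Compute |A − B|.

Partitions of 24 into distinct parts: 122.
Partitions of 24 with every part at least 3: 110.
|122 − 110| = 12.

12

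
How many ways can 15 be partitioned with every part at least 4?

The partitions of 15 that satisfy the conditions:
15
4+11
5+10
6+9
7+8
4+4+7
4+5+6
5+5+5

8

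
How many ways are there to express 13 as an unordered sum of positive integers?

Systematic enumeration (by largest part, then next-largest, …) yields 101.

101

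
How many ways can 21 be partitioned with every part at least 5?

15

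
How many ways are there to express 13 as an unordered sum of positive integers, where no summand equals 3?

59

There are too many to list fully; the first 12 (by largest part) are:
13
1,12
2,11
1,1,11
1,2,10
1,1,1,10
4,9
2,2,9
1,1,2,9
1,1,1,1,9
5,8
1,4,8
…and 47 more, for 59 total.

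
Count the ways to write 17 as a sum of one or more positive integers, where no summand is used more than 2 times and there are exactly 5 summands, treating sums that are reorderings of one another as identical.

A partial list (first 12 by largest part):
11 + 2 + 2 + 1 + 1
10 + 3 + 2 + 1 + 1
9 + 4 + 2 + 1 + 1
9 + 3 + 3 + 1 + 1
9 + 3 + 2 + 2 + 1
8 + 5 + 2 + 1 + 1
8 + 4 + 3 + 1 + 1
8 + 4 + 2 + 2 + 1
8 + 3 + 3 + 2 + 1
7 + 6 + 2 + 1 + 1
7 + 5 + 3 + 1 + 1
7 + 5 + 2 + 2 + 1
…and 16 more, for 28 total.

28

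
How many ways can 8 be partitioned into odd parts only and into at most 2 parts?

They are:
1 + 7
3 + 5
That's 2 in total.

2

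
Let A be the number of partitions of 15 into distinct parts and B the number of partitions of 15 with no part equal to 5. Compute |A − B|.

107

Partitions of 15 into distinct parts: 27.
Partitions of 15 with no part equal to 5: 134.
|27 − 134| = 107.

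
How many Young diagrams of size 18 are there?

385

Direct enumeration gives 385 partitions.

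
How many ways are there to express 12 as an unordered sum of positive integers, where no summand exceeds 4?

A partial list (first 12 by largest part):
4,4,4
1,3,4,4
2,2,4,4
1,1,2,4,4
1,1,1,1,4,4
2,3,3,4
1,1,3,3,4
1,2,2,3,4
1,1,1,2,3,4
1,1,1,1,1,3,4
2,2,2,2,4
1,1,2,2,2,4
…and 22 more, for 34 total.

34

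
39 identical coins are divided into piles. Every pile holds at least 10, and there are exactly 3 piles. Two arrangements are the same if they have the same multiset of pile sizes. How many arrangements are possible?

Enumerating:
19,10,10
18,11,10
17,12,10
17,11,11
16,13,10
16,12,11
15,14,10
15,13,11
15,12,12
14,14,11
14,13,12
13,13,13
Counting gives 12.

12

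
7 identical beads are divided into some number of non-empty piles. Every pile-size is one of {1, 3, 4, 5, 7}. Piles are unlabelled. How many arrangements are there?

7

Enumerating:
7
5 + 1 + 1
4 + 3
4 + 1 + 1 + 1
3 + 3 + 1
3 + 1 + 1 + 1 + 1
1 + 1 + 1 + 1 + 1 + 1 + 1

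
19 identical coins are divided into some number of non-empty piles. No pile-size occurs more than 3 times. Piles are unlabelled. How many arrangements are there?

258

Systematic enumeration (by largest part, then next-largest, …) yields 258.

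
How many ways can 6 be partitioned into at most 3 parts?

7

They are:
6
5+1
4+2
4+1+1
3+3
3+2+1
2+2+2
That's 7 in total.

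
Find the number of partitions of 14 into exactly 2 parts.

The partitions of 14 that satisfy the conditions:
1 + 13
2 + 12
3 + 11
4 + 10
5 + 9
6 + 8
7 + 7
Counting gives 7.

7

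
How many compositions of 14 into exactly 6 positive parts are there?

Equivalently, choose which 5 of the 13 gaps become plus signs: C(13,5) = 1287.

1287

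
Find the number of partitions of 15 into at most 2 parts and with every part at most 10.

3

They are:
10,5
9,6
8,7
That's 3 in total.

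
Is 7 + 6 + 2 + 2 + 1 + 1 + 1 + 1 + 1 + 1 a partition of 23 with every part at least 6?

The parts sum to 23, and the condition 'every summand is at least 6' is violated.

No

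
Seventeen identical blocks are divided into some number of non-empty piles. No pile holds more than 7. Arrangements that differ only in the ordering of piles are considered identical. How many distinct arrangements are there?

Systematic enumeration (by largest part, then next-largest, …) yields 201.

201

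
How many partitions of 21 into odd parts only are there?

A full systematic count gives 76.

76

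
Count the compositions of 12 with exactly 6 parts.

462

Equivalently, choose which 5 of the 11 gaps become plus signs: C(11,5) = 462.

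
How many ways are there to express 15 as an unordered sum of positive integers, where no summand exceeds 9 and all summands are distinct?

Listing the qualifying partitions of 15:
6+9
1+5+9
2+4+9
1+2+3+9
7+8
1+6+8
2+5+8
3+4+8
1+2+4+8
2+6+7
3+5+7
1+2+5+7
1+3+4+7
4+5+6
1+3+5+6
2+3+4+6
1+2+3+4+5

17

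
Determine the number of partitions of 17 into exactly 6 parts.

44

A partial list (first 12 by largest part):
12 + 1 + 1 + 1 + 1 + 1
11 + 2 + 1 + 1 + 1 + 1
10 + 3 + 1 + 1 + 1 + 1
10 + 2 + 2 + 1 + 1 + 1
9 + 4 + 1 + 1 + 1 + 1
9 + 3 + 2 + 1 + 1 + 1
9 + 2 + 2 + 2 + 1 + 1
8 + 5 + 1 + 1 + 1 + 1
8 + 4 + 2 + 1 + 1 + 1
8 + 3 + 3 + 1 + 1 + 1
8 + 3 + 2 + 2 + 1 + 1
8 + 2 + 2 + 2 + 2 + 1
…and 32 more, for 44 total.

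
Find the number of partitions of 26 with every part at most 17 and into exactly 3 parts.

40

There are too many to list fully; the first 12 (by largest part) are:
17,8,1
17,7,2
17,6,3
17,5,4
16,9,1
16,8,2
16,7,3
16,6,4
16,5,5
15,10,1
15,9,2
15,8,3
…and 28 more, for 40 total.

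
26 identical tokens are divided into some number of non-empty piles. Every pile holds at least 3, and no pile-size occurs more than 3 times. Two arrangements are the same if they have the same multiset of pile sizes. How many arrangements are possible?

138

A full systematic count gives 138.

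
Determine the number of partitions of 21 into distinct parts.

Enumerating by decreasing first part gives 76 partitions in all.

76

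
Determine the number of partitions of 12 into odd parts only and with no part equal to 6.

15

They are:
1,11
3,9
1,1,1,9
5,7
1,1,3,7
1,1,1,1,1,7
1,1,5,5
1,3,3,5
1,1,1,1,3,5
1,1,1,1,1,1,1,5
3,3,3,3
1,1,1,3,3,3
1,1,1,1,1,1,3,3
1,1,1,1,1,1,1,1,1,3
1,1,1,1,1,1,1,1,1,1,1,1
Counting gives 15.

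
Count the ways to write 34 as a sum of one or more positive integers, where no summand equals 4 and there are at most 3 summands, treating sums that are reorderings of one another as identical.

98

Enumerating by decreasing first part gives 98 partitions in all.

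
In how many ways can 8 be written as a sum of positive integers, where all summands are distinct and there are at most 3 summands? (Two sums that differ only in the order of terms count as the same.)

They are:
8
7,1
6,2
5,3
5,2,1
4,3,1

6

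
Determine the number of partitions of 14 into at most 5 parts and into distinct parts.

22

Listing the qualifying partitions of 14:
14
1, 13
2, 12
3, 11
1, 2, 11
4, 10
1, 3, 10
5, 9
1, 4, 9
2, 3, 9
6, 8
1, 5, 8
2, 4, 8
1, 2, 3, 8
1, 6, 7
2, 5, 7
3, 4, 7
1, 2, 4, 7
3, 5, 6
1, 2, 5, 6
1, 3, 4, 6
2, 3, 4, 5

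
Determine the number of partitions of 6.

11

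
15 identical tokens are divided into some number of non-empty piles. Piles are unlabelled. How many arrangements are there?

There are 176 such partitions.

176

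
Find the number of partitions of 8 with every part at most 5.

Listing the qualifying partitions of 8:
5+3
5+2+1
5+1+1+1
4+4
4+3+1
4+2+2
4+2+1+1
4+1+1+1+1
3+3+2
3+3+1+1
3+2+2+1
3+2+1+1+1
3+1+1+1+1+1
2+2+2+2
2+2+2+1+1
2+2+1+1+1+1
2+1+1+1+1+1+1
1+1+1+1+1+1+1+1
Counting gives 18.

18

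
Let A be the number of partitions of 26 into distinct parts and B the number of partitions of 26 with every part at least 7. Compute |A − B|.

152

Partitions of 26 into distinct parts: 165.
Partitions of 26 with every part at least 7: 13.
|165 − 13| = 152.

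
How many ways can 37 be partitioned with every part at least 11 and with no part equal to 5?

Enumerating:
37
11, 26
12, 25
13, 24
14, 23
15, 22
16, 21
17, 20
18, 19
11, 11, 15
11, 12, 14
11, 13, 13
12, 12, 13
Counting gives 13.

13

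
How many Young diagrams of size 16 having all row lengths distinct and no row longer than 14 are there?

30

A partial list (first 12 by largest part):
2+14
3+13
1+2+13
4+12
1+3+12
5+11
1+4+11
2+3+11
6+10
1+5+10
2+4+10
1+2+3+10
…and 18 more, for 30 total.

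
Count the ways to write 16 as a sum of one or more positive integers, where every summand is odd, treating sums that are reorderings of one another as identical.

32

There are too many to list fully; the first 12 (by largest part) are:
15, 1
13, 3
13, 1, 1, 1
11, 5
11, 3, 1, 1
11, 1, 1, 1, 1, 1
9, 7
9, 5, 1, 1
9, 3, 3, 1
9, 3, 1, 1, 1, 1
9, 1, 1, 1, 1, 1, 1, 1
7, 7, 1, 1
…and 20 more, for 32 total.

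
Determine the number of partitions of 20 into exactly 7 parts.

82

Counting exhaustively, 82 partitions satisfy the conditions.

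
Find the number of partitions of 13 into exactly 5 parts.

18

Listing the qualifying partitions of 13:
1, 1, 1, 1, 9
1, 1, 1, 2, 8
1, 1, 1, 3, 7
1, 1, 2, 2, 7
1, 1, 1, 4, 6
1, 1, 2, 3, 6
1, 2, 2, 2, 6
1, 1, 1, 5, 5
1, 1, 2, 4, 5
1, 1, 3, 3, 5
1, 2, 2, 3, 5
2, 2, 2, 2, 5
1, 1, 3, 4, 4
1, 2, 2, 4, 4
1, 2, 3, 3, 4
2, 2, 2, 3, 4
1, 3, 3, 3, 3
2, 2, 3, 3, 3
That's 18 in total.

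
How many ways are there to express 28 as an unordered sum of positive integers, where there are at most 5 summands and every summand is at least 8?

They are:
28
8+20
9+19
10+18
11+17
12+16
13+15
14+14
8+8+12
8+9+11
8+10+10
9+9+10

12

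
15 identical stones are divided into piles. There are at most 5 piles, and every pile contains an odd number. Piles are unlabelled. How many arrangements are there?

15

Listing the qualifying partitions of 15:
15
13, 1, 1
11, 3, 1
11, 1, 1, 1, 1
9, 5, 1
9, 3, 3
9, 3, 1, 1, 1
7, 7, 1
7, 5, 3
7, 5, 1, 1, 1
7, 3, 3, 1, 1
5, 5, 5
5, 5, 3, 1, 1
5, 3, 3, 3, 1
3, 3, 3, 3, 3
That's 15 in total.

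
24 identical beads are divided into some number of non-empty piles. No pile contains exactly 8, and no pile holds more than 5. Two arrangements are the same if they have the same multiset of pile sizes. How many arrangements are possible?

333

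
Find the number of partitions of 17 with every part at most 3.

A partial list (first 12 by largest part):
3, 3, 3, 3, 3, 2
3, 3, 3, 3, 3, 1, 1
3, 3, 3, 3, 2, 2, 1
3, 3, 3, 3, 2, 1, 1, 1
3, 3, 3, 3, 1, 1, 1, 1, 1
3, 3, 3, 2, 2, 2, 2
3, 3, 3, 2, 2, 2, 1, 1
3, 3, 3, 2, 2, 1, 1, 1, 1
3, 3, 3, 2, 1, 1, 1, 1, 1, 1
3, 3, 3, 1, 1, 1, 1, 1, 1, 1, 1
3, 3, 2, 2, 2, 2, 2, 1
3, 3, 2, 2, 2, 2, 1, 1, 1
…and 21 more, for 33 total.

33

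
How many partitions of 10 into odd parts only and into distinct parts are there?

2

Enumerating:
9, 1
7, 3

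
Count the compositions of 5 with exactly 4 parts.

4

Place 3 bars in the 4 internal gaps of a row of 5 dots: C(4,3) = 4.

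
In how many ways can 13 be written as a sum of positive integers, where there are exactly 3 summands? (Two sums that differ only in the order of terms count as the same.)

14

The partitions of 13 that satisfy the conditions:
1 + 1 + 11
1 + 2 + 10
1 + 3 + 9
2 + 2 + 9
1 + 4 + 8
2 + 3 + 8
1 + 5 + 7
2 + 4 + 7
3 + 3 + 7
1 + 6 + 6
2 + 5 + 6
3 + 4 + 6
3 + 5 + 5
4 + 4 + 5
That's 14 in total.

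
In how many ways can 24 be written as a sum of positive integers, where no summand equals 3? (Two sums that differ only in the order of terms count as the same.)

Enumerating by decreasing first part gives 783 partitions in all.

783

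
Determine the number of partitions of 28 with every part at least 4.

100

Counting exhaustively, 100 partitions satisfy the conditions.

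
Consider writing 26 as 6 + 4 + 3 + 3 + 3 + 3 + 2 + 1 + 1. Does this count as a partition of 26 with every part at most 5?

The parts sum to 26, and the condition 'no summand exceeds 5' is violated.

No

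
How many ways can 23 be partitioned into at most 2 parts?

They are:
23
22, 1
21, 2
20, 3
19, 4
18, 5
17, 6
16, 7
15, 8
14, 9
13, 10
12, 11
Counting gives 12.

12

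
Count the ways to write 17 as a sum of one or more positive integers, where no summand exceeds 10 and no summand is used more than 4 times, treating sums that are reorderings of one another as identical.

Systematic enumeration (by largest part, then next-largest, …) yields 177.

177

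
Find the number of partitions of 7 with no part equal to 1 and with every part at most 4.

They are:
4, 3
3, 2, 2

2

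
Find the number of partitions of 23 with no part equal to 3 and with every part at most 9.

There are 399 such partitions.

399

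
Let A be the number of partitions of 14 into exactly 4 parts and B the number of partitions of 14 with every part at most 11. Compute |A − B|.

108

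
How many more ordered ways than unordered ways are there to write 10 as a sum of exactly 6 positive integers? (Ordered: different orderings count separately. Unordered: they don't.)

Compositions: C(9,5) = 126.
Unordered (partitions into 6 parts): 5.
Difference: 126 − 5 = 121.

121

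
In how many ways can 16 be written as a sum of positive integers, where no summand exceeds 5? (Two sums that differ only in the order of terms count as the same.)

101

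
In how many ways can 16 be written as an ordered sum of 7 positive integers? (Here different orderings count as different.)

Equivalently, choose which 6 of the 15 gaps become plus signs: C(15,6) = 5005.

5005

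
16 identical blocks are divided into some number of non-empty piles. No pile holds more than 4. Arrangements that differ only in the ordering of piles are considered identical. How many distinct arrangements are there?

64

There are too many to list fully; the first 12 (by largest part) are:
4+4+4+4
4+4+4+3+1
4+4+4+2+2
4+4+4+2+1+1
4+4+4+1+1+1+1
4+4+3+3+2
4+4+3+3+1+1
4+4+3+2+2+1
4+4+3+2+1+1+1
4+4+3+1+1+1+1+1
4+4+2+2+2+2
4+4+2+2+2+1+1
…and 52 more, for 64 total.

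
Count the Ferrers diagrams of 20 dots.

627

Enumerating by decreasing first part gives 627 partitions in all.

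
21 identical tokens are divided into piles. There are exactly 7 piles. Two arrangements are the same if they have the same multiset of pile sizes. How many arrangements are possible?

105

A full systematic count gives 105.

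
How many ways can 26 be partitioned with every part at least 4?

70

A partial list (first 12 by largest part):
26
22 + 4
21 + 5
20 + 6
19 + 7
18 + 8
18 + 4 + 4
17 + 9
17 + 5 + 4
16 + 10
16 + 6 + 4
16 + 5 + 5
…and 58 more, for 70 total.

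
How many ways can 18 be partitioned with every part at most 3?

37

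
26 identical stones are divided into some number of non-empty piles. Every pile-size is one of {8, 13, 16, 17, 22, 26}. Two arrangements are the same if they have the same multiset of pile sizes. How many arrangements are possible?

Enumerating:
26
13, 13
Counting gives 2.

2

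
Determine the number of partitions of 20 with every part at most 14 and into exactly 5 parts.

82

Systematic enumeration (by largest part, then next-largest, …) yields 82.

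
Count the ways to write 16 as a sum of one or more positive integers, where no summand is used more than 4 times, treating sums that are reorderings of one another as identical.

164

There are 164 such partitions.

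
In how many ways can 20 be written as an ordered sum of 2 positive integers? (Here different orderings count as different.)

19

Equivalently, choose which 1 of the 19 gaps become plus signs: C(19,1) = 19.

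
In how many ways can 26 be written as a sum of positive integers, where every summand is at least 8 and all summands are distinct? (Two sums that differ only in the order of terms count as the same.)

Enumerating:
26
8, 18
9, 17
10, 16
11, 15
12, 14

6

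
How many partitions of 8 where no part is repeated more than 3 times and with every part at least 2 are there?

They are:
8
6+2
5+3
4+4
4+2+2
3+3+2
Counting gives 6.

6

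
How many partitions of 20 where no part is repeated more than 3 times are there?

There are 320 such partitions.

320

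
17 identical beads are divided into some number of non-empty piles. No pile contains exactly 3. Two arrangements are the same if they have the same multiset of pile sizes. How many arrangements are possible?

There are 162 such partitions.

162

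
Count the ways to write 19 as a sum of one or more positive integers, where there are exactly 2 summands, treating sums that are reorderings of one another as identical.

Enumerating:
18 + 1
17 + 2
16 + 3
15 + 4
14 + 5
13 + 6
12 + 7
11 + 8
10 + 9
That's 9 in total.

9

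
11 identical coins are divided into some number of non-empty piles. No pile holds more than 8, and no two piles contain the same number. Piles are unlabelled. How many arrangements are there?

9

Enumerating:
8, 3
8, 2, 1
7, 4
7, 3, 1
6, 5
6, 4, 1
6, 3, 2
5, 4, 2
5, 3, 2, 1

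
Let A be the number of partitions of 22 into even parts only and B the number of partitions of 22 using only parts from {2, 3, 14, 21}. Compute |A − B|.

Partitions of 22 into even parts only: 56.
Partitions of 22 using only parts from {2, 3, 14, 21}: 6.
|56 − 6| = 50.

50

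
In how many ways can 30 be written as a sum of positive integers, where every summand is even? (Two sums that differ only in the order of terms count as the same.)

176

Systematic enumeration (by largest part, then next-largest, …) yields 176.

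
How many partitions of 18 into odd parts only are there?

A partial list (first 12 by largest part):
1,17
3,15
1,1,1,15
5,13
1,1,3,13
1,1,1,1,1,13
7,11
1,1,5,11
1,3,3,11
1,1,1,1,3,11
1,1,1,1,1,1,1,11
9,9
…and 34 more, for 46 total.

46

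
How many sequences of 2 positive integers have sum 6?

5

By stars and bars with positive parts, the count is C(5,1) = 5.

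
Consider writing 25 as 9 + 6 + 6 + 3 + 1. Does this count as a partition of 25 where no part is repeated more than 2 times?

The parts sum to 25, and the condition 'no summand is used more than 2 times' holds.

Yes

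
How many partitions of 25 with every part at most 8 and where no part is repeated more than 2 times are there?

Direct enumeration gives 145 partitions.

145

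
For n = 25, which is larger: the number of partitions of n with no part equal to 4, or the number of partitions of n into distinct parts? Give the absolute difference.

Partitions of 25 with no part equal to 4: 1166.
Partitions of 25 into distinct parts: 142.
|1166 − 142| = 1024.

1024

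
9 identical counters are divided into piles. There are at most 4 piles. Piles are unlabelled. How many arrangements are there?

18

They are:
9
8+1
7+2
7+1+1
6+3
6+2+1
6+1+1+1
5+4
5+3+1
5+2+2
5+2+1+1
4+4+1
4+3+2
4+3+1+1
4+2+2+1
3+3+3
3+3+2+1
3+2+2+2
That's 18 in total.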